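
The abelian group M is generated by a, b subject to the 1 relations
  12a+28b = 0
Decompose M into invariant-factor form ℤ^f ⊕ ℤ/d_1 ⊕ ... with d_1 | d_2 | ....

rank_ℚ(R)=1; free=2−1=1
SNF(R) diag = [4] → torsion [4]

Answer: M ≅ ℤ^1 ⊕ ℤ/4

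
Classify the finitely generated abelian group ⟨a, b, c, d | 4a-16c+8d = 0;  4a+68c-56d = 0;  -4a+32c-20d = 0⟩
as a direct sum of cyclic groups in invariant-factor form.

Answer: M ≅ ℤ^1 ⊕ ℤ/4 ⊕ ℤ/4 ⊕ ℤ/4

Derivation:
rank_ℚ(R)=3; free=4−3=1
SNF(R) diag = [4, 4, 4] → torsion [4, 4, 4]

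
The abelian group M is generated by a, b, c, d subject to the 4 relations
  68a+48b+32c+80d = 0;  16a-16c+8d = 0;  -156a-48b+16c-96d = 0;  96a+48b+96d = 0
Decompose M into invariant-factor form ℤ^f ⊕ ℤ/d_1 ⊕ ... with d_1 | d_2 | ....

Answer: M ≅ ℤ/4 ⊕ ℤ/8 ⊕ ℤ/16 ⊕ ℤ/48

Derivation:
rank_ℚ(R)=4; free=4−4=0
SNF(R) diag = [4, 8, 16, 48] → torsion [4, 8, 16, 48]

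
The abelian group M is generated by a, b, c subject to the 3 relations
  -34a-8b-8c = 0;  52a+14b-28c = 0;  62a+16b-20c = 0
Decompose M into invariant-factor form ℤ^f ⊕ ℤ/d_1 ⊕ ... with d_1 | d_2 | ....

Answer: M ≅ ℤ/2 ⊕ ℤ/6 ⊕ ℤ/12

Derivation:
rank_ℚ(R)=3; free=3−3=0
SNF(R) diag = [2, 6, 12] → torsion [2, 6, 12]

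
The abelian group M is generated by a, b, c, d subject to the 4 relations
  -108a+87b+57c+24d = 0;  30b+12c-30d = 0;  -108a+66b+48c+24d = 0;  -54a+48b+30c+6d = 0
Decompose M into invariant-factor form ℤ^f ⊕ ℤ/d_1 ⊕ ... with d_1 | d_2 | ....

Answer: M ≅ ℤ/3 ⊕ ℤ/6 ⊕ ℤ/18 ⊕ ℤ/54

Derivation:
rank_ℚ(R)=4; free=4−4=0
SNF(R) diag = [3, 6, 18, 54] → torsion [3, 6, 18, 54]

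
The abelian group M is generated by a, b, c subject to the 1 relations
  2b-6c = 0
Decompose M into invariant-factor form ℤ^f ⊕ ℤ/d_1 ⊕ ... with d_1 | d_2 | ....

rank_ℚ(R)=1; free=3−1=2
SNF(R) diag = [2] → torsion [2]

Answer: M ≅ ℤ^2 ⊕ ℤ/2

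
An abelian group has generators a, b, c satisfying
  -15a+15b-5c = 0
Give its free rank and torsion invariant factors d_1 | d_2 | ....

Answer: M ≅ ℤ^2 ⊕ ℤ/5

Derivation:
rank_ℚ(R)=1; free=3−1=2
SNF(R) diag = [5] → torsion [5]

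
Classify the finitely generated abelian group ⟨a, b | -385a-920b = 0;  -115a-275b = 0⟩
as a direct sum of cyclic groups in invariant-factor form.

Answer: M ≅ ℤ/5 ⊕ ℤ/15

Derivation:
rank_ℚ(R)=2; free=2−2=0
SNF(R) diag = [5, 15] → torsion [5, 15]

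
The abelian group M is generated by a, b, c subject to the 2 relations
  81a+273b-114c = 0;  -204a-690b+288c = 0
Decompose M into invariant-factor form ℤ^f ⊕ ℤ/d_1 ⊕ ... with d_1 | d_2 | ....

Answer: M ≅ ℤ^1 ⊕ ℤ/3 ⊕ ℤ/6

Derivation:
rank_ℚ(R)=2; free=3−2=1
SNF(R) diag = [3, 6] → torsion [3, 6]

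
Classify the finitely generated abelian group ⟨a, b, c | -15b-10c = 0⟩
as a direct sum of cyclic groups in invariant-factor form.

Answer: M ≅ ℤ^2 ⊕ ℤ/5

Derivation:
rank_ℚ(R)=1; free=3−1=2
SNF(R) diag = [5] → torsion [5]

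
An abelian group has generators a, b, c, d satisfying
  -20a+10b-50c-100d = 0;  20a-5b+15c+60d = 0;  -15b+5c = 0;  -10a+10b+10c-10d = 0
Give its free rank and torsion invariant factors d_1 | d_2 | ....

rank_ℚ(R)=4; free=4−4=0
SNF(R) diag = [5, 10, 20, 40] → torsion [5, 10, 20, 40]

Answer: M ≅ ℤ/5 ⊕ ℤ/10 ⊕ ℤ/20 ⊕ ℤ/40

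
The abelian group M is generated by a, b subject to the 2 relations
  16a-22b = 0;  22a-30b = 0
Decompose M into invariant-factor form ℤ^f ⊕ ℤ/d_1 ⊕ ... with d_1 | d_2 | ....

Answer: M ≅ ℤ/2 ⊕ ℤ/2

Derivation:
rank_ℚ(R)=2; free=2−2=0
SNF(R) diag = [2, 2] → torsion [2, 2]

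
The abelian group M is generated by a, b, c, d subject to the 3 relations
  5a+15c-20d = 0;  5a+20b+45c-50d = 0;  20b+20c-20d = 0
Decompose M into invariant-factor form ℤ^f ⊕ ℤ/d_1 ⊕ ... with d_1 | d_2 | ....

rank_ℚ(R)=3; free=4−3=1
SNF(R) diag = [5, 10, 20] → torsion [5, 10, 20]

Answer: M ≅ ℤ^1 ⊕ ℤ/5 ⊕ ℤ/10 ⊕ ℤ/20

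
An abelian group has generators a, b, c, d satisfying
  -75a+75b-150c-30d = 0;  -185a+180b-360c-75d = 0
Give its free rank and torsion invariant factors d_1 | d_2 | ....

rank_ℚ(R)=2; free=4−2=2
SNF(R) diag = [5, 15] → torsion [5, 15]

Answer: M ≅ ℤ^2 ⊕ ℤ/5 ⊕ ℤ/15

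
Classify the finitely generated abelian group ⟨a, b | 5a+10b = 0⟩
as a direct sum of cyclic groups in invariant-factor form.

rank_ℚ(R)=1; free=2−1=1
SNF(R) diag = [5] → torsion [5]

Answer: M ≅ ℤ^1 ⊕ ℤ/5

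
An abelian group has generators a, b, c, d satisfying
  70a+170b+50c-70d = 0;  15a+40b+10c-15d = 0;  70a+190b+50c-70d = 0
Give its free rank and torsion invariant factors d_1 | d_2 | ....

Answer: M ≅ ℤ^1 ⊕ ℤ/5 ⊕ ℤ/10 ⊕ ℤ/20

Derivation:
rank_ℚ(R)=3; free=4−3=1
SNF(R) diag = [5, 10, 20] → torsion [5, 10, 20]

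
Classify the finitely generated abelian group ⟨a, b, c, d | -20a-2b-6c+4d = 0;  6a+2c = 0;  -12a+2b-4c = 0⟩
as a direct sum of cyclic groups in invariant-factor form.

rank_ℚ(R)=3; free=4−3=1
SNF(R) diag = [2, 2, 2] → torsion [2, 2, 2]

Answer: M ≅ ℤ^1 ⊕ ℤ/2 ⊕ ℤ/2 ⊕ ℤ/2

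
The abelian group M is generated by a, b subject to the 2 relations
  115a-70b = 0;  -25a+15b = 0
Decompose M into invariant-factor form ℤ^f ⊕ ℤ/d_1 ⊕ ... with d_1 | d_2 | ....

rank_ℚ(R)=2; free=2−2=0
SNF(R) diag = [5, 5] → torsion [5, 5]

Answer: M ≅ ℤ/5 ⊕ ℤ/5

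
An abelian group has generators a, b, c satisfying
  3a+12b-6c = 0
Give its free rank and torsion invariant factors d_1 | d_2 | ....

Answer: M ≅ ℤ^2 ⊕ ℤ/3

Derivation:
rank_ℚ(R)=1; free=3−1=2
SNF(R) diag = [3] → torsion [3]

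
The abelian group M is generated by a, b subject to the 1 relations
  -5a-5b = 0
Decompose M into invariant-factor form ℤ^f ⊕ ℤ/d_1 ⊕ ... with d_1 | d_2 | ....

Answer: M ≅ ℤ^1 ⊕ ℤ/5

Derivation:
rank_ℚ(R)=1; free=2−1=1
SNF(R) diag = [5] → torsion [5]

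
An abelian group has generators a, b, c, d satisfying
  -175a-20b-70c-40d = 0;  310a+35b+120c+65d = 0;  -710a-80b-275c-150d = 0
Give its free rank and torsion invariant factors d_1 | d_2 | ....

Answer: M ≅ ℤ^1 ⊕ ℤ/5 ⊕ ℤ/5 ⊕ ℤ/5

Derivation:
rank_ℚ(R)=3; free=4−3=1
SNF(R) diag = [5, 5, 5] → torsion [5, 5, 5]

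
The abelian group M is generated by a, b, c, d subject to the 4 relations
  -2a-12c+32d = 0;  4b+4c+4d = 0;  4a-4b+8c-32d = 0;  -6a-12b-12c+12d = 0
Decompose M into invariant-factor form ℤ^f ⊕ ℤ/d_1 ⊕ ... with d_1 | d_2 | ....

rank_ℚ(R)=4; free=4−4=0
SNF(R) diag = [2, 4, 12, 36] → torsion [2, 4, 12, 36]

Answer: M ≅ ℤ/2 ⊕ ℤ/4 ⊕ ℤ/12 ⊕ ℤ/36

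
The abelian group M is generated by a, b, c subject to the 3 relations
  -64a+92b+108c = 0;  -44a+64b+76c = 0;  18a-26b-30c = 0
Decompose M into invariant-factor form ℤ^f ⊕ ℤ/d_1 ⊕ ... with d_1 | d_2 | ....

rank_ℚ(R)=3; free=3−3=0
SNF(R) diag = [2, 4, 4] → torsion [2, 4, 4]

Answer: M ≅ ℤ/2 ⊕ ℤ/4 ⊕ ℤ/4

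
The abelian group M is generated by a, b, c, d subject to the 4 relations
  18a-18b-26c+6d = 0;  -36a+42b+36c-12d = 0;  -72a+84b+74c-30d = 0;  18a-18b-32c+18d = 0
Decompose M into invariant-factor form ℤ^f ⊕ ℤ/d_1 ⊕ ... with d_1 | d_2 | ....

Answer: M ≅ ℤ/2 ⊕ ℤ/6 ⊕ ℤ/6 ⊕ ℤ/18

Derivation:
rank_ℚ(R)=4; free=4−4=0
SNF(R) diag = [2, 6, 6, 18] → torsion [2, 6, 6, 18]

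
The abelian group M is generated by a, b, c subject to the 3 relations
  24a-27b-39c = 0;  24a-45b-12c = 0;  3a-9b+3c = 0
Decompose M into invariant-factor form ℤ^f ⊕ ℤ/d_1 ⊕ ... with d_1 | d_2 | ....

Answer: M ≅ ℤ/3 ⊕ ℤ/9 ⊕ ℤ/9

Derivation:
rank_ℚ(R)=3; free=3−3=0
SNF(R) diag = [3, 9, 9] → torsion [3, 9, 9]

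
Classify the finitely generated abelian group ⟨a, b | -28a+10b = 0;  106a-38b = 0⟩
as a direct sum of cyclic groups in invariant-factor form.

rank_ℚ(R)=2; free=2−2=0
SNF(R) diag = [2, 2] → torsion [2, 2]

Answer: M ≅ ℤ/2 ⊕ ℤ/2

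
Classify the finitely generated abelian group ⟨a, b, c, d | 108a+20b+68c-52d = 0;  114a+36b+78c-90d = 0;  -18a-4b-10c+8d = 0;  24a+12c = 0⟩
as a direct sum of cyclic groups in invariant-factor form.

rank_ℚ(R)=4; free=4−4=0
SNF(R) diag = [2, 6, 12, 12] → torsion [2, 6, 12, 12]

Answer: M ≅ ℤ/2 ⊕ ℤ/6 ⊕ ℤ/12 ⊕ ℤ/12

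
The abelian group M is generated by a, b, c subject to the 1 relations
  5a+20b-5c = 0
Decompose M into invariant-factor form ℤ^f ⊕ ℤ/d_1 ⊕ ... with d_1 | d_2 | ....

Answer: M ≅ ℤ^2 ⊕ ℤ/5

Derivation:
rank_ℚ(R)=1; free=3−1=2
SNF(R) diag = [5] → torsion [5]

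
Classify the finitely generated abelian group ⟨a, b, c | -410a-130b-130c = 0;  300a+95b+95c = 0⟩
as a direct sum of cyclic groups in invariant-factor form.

rank_ℚ(R)=2; free=3−2=1
SNF(R) diag = [5, 10] → torsion [5, 10]

Answer: M ≅ ℤ^1 ⊕ ℤ/5 ⊕ ℤ/10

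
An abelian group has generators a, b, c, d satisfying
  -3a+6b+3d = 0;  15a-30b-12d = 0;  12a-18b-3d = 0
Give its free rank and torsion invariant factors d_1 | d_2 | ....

rank_ℚ(R)=3; free=4−3=1
SNF(R) diag = [3, 3, 6] → torsion [3, 3, 6]

Answer: M ≅ ℤ^1 ⊕ ℤ/3 ⊕ ℤ/3 ⊕ ℤ/6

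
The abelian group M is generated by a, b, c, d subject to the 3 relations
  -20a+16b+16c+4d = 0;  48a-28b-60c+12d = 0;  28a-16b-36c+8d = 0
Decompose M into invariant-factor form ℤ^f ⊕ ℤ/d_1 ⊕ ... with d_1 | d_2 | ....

Answer: M ≅ ℤ^1 ⊕ ℤ/4 ⊕ ℤ/4 ⊕ ℤ/4

Derivation:
rank_ℚ(R)=3; free=4−3=1
SNF(R) diag = [4, 4, 4] → torsion [4, 4, 4]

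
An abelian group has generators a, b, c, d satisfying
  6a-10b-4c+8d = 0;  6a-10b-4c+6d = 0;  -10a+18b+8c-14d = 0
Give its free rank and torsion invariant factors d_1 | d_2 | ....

Answer: M ≅ ℤ^1 ⊕ ℤ/2 ⊕ ℤ/2 ⊕ ℤ/4

Derivation:
rank_ℚ(R)=3; free=4−3=1
SNF(R) diag = [2, 2, 4] → torsion [2, 2, 4]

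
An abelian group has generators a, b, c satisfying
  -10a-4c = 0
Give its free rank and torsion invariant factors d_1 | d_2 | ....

Answer: M ≅ ℤ^2 ⊕ ℤ/2

Derivation:
rank_ℚ(R)=1; free=3−1=2
SNF(R) diag = [2] → torsion [2]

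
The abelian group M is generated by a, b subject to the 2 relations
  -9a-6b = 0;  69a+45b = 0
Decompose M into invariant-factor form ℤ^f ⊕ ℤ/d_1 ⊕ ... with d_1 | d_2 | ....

Answer: M ≅ ℤ/3 ⊕ ℤ/3

Derivation:
rank_ℚ(R)=2; free=2−2=0
SNF(R) diag = [3, 3] → torsion [3, 3]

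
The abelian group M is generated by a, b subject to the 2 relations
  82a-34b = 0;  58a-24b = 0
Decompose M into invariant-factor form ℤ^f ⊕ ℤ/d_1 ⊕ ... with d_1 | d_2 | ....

Answer: M ≅ ℤ/2 ⊕ ℤ/2

Derivation:
rank_ℚ(R)=2; free=2−2=0
SNF(R) diag = [2, 2] → torsion [2, 2]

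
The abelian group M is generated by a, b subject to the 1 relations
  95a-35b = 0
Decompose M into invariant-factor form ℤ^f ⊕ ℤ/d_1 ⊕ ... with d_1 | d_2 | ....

Answer: M ≅ ℤ^1 ⊕ ℤ/5

Derivation:
rank_ℚ(R)=1; free=2−1=1
SNF(R) diag = [5] → torsion [5]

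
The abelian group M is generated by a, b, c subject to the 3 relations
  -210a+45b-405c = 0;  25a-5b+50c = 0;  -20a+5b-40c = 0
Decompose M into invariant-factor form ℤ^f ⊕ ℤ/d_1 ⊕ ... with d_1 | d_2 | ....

rank_ℚ(R)=3; free=3−3=0
SNF(R) diag = [5, 5, 15] → torsion [5, 5, 15]

Answer: M ≅ ℤ/5 ⊕ ℤ/5 ⊕ ℤ/15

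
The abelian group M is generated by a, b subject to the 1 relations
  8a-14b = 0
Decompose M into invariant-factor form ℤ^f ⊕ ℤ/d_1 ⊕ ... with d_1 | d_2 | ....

rank_ℚ(R)=1; free=2−1=1
SNF(R) diag = [2] → torsion [2]

Answer: M ≅ ℤ^1 ⊕ ℤ/2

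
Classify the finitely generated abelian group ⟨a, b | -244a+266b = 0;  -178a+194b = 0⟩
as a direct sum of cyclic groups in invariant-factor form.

Answer: M ≅ ℤ/2 ⊕ ℤ/6

Derivation:
rank_ℚ(R)=2; free=2−2=0
SNF(R) diag = [2, 6] → torsion [2, 6]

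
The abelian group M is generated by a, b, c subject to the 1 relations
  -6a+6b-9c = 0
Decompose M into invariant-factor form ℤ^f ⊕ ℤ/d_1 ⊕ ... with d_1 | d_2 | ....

Answer: M ≅ ℤ^2 ⊕ ℤ/3

Derivation:
rank_ℚ(R)=1; free=3−1=2
SNF(R) diag = [3] → torsion [3]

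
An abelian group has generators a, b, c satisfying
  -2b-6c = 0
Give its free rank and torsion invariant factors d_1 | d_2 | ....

Answer: M ≅ ℤ^2 ⊕ ℤ/2

Derivation:
rank_ℚ(R)=1; free=3−1=2
SNF(R) diag = [2] → torsion [2]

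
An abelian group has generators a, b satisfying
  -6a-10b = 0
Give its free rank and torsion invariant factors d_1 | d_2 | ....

rank_ℚ(R)=1; free=2−1=1
SNF(R) diag = [2] → torsion [2]

Answer: M ≅ ℤ^1 ⊕ ℤ/2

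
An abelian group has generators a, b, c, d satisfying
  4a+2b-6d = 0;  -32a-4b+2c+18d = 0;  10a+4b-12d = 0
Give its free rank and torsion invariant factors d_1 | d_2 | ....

rank_ℚ(R)=3; free=4−3=1
SNF(R) diag = [2, 2, 2] → torsion [2, 2, 2]

Answer: M ≅ ℤ^1 ⊕ ℤ/2 ⊕ ℤ/2 ⊕ ℤ/2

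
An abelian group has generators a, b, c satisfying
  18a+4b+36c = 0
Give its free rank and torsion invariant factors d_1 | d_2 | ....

rank_ℚ(R)=1; free=3−1=2
SNF(R) diag = [2] → torsion [2]

Answer: M ≅ ℤ^2 ⊕ ℤ/2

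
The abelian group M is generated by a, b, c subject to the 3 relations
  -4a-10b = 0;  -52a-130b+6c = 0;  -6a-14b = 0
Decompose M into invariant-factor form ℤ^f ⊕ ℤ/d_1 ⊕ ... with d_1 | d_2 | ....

Answer: M ≅ ℤ/2 ⊕ ℤ/2 ⊕ ℤ/6

Derivation:
rank_ℚ(R)=3; free=3−3=0
SNF(R) diag = [2, 2, 6] → torsion [2, 2, 6]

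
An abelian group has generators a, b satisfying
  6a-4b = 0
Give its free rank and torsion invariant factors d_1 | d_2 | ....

Answer: M ≅ ℤ^1 ⊕ ℤ/2

Derivation:
rank_ℚ(R)=1; free=2−1=1
SNF(R) diag = [2] → torsion [2]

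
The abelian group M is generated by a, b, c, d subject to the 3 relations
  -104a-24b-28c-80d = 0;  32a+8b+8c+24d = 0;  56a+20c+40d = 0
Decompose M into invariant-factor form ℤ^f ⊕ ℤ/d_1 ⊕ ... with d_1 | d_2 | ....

rank_ℚ(R)=3; free=4−3=1
SNF(R) diag = [4, 8, 16] → torsion [4, 8, 16]

Answer: M ≅ ℤ^1 ⊕ ℤ/4 ⊕ ℤ/8 ⊕ ℤ/16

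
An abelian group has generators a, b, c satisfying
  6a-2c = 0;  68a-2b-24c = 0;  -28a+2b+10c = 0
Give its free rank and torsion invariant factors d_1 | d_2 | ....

Answer: M ≅ ℤ/2 ⊕ ℤ/2 ⊕ ℤ/2

Derivation:
rank_ℚ(R)=3; free=3−3=0
SNF(R) diag = [2, 2, 2] → torsion [2, 2, 2]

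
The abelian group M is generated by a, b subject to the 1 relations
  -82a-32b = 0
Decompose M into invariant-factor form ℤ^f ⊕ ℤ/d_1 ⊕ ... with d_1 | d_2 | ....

rank_ℚ(R)=1; free=2−1=1
SNF(R) diag = [2] → torsion [2]

Answer: M ≅ ℤ^1 ⊕ ℤ/2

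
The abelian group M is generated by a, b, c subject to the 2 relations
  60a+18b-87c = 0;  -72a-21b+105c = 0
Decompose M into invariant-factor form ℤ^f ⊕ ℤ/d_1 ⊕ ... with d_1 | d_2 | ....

rank_ℚ(R)=2; free=3−2=1
SNF(R) diag = [3, 3] → torsion [3, 3]

Answer: M ≅ ℤ^1 ⊕ ℤ/3 ⊕ ℤ/3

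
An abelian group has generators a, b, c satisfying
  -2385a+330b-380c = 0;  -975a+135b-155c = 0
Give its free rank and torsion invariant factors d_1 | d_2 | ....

Answer: M ≅ ℤ^1 ⊕ ℤ/5 ⊕ ℤ/15

Derivation:
rank_ℚ(R)=2; free=3−2=1
SNF(R) diag = [5, 15] → torsion [5, 15]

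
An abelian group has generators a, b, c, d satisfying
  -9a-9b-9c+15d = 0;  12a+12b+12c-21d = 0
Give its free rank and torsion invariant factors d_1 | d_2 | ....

Answer: M ≅ ℤ^2 ⊕ ℤ/3 ⊕ ℤ/3

Derivation:
rank_ℚ(R)=2; free=4−2=2
SNF(R) diag = [3, 3] → torsion [3, 3]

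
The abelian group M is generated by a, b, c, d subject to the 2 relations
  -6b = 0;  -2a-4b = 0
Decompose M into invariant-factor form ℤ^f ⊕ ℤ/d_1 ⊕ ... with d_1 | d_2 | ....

rank_ℚ(R)=2; free=4−2=2
SNF(R) diag = [2, 6] → torsion [2, 6]

Answer: M ≅ ℤ^2 ⊕ ℤ/2 ⊕ ℤ/6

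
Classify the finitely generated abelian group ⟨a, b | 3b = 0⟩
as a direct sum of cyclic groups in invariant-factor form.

rank_ℚ(R)=1; free=2−1=1
SNF(R) diag = [3] → torsion [3]

Answer: M ≅ ℤ^1 ⊕ ℤ/3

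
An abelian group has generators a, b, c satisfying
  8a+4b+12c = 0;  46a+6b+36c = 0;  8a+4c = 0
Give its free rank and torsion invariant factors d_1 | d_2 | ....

Answer: M ≅ ℤ/2 ⊕ ℤ/4 ⊕ ℤ/4

Derivation:
rank_ℚ(R)=3; free=3−3=0
SNF(R) diag = [2, 4, 4] → torsion [2, 4, 4]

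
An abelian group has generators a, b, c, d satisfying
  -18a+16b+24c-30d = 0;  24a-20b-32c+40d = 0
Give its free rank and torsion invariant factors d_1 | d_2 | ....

Answer: M ≅ ℤ^2 ⊕ ℤ/2 ⊕ ℤ/4

Derivation:
rank_ℚ(R)=2; free=4−2=2
SNF(R) diag = [2, 4] → torsion [2, 4]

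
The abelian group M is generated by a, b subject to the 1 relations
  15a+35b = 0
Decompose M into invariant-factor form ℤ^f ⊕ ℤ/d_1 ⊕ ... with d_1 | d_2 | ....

rank_ℚ(R)=1; free=2−1=1
SNF(R) diag = [5] → torsion [5]

Answer: M ≅ ℤ^1 ⊕ ℤ/5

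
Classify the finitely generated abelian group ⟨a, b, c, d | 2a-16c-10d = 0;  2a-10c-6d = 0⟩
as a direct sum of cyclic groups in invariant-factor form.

Answer: M ≅ ℤ^2 ⊕ ℤ/2 ⊕ ℤ/2

Derivation:
rank_ℚ(R)=2; free=4−2=2
SNF(R) diag = [2, 2] → torsion [2, 2]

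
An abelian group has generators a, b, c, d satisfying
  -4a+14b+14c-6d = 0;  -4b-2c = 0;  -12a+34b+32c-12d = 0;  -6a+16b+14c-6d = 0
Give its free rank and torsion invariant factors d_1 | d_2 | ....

Answer: M ≅ ℤ/2 ⊕ ℤ/2 ⊕ ℤ/6 ⊕ ℤ/6

Derivation:
rank_ℚ(R)=4; free=4−4=0
SNF(R) diag = [2, 2, 6, 6] → torsion [2, 2, 6, 6]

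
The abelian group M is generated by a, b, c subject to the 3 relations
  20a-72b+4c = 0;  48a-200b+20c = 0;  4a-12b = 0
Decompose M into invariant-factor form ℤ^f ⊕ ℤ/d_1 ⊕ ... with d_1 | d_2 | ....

Answer: M ≅ ℤ/4 ⊕ ℤ/4 ⊕ ℤ/4

Derivation:
rank_ℚ(R)=3; free=3−3=0
SNF(R) diag = [4, 4, 4] → torsion [4, 4, 4]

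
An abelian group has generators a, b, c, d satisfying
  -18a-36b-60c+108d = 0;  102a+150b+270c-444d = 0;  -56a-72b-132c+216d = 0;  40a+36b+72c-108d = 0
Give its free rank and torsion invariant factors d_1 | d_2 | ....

Answer: M ≅ ℤ/2 ⊕ ℤ/6 ⊕ ℤ/12 ⊕ ℤ/36

Derivation:
rank_ℚ(R)=4; free=4−4=0
SNF(R) diag = [2, 6, 12, 36] → torsion [2, 6, 12, 36]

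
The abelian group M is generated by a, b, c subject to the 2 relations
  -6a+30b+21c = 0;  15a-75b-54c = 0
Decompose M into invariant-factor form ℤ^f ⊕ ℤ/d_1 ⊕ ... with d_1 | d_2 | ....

Answer: M ≅ ℤ^1 ⊕ ℤ/3 ⊕ ℤ/3

Derivation:
rank_ℚ(R)=2; free=3−2=1
SNF(R) diag = [3, 3] → torsion [3, 3]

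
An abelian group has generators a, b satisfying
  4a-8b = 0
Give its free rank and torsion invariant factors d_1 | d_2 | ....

Answer: M ≅ ℤ^1 ⊕ ℤ/4

Derivation:
rank_ℚ(R)=1; free=2−1=1
SNF(R) diag = [4] → torsion [4]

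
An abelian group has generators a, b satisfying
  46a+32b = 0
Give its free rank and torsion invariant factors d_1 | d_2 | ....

Answer: M ≅ ℤ^1 ⊕ ℤ/2

Derivation:
rank_ℚ(R)=1; free=2−1=1
SNF(R) diag = [2] → torsion [2]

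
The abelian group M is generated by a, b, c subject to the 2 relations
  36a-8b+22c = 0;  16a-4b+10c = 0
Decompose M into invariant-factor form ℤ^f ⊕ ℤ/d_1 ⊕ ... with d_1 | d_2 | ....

Answer: M ≅ ℤ^1 ⊕ ℤ/2 ⊕ ℤ/4

Derivation:
rank_ℚ(R)=2; free=3−2=1
SNF(R) diag = [2, 4] → torsion [2, 4]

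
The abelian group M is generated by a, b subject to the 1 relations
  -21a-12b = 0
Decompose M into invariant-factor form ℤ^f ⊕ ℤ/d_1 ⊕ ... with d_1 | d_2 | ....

rank_ℚ(R)=1; free=2−1=1
SNF(R) diag = [3] → torsion [3]

Answer: M ≅ ℤ^1 ⊕ ℤ/3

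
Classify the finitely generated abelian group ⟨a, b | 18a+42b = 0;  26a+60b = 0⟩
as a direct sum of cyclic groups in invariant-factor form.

rank_ℚ(R)=2; free=2−2=0
SNF(R) diag = [2, 6] → torsion [2, 6]

Answer: M ≅ ℤ/2 ⊕ ℤ/6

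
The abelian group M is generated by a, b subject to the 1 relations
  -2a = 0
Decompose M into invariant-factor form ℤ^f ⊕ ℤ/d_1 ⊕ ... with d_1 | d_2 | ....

rank_ℚ(R)=1; free=2−1=1
SNF(R) diag = [2] → torsion [2]

Answer: M ≅ ℤ^1 ⊕ ℤ/2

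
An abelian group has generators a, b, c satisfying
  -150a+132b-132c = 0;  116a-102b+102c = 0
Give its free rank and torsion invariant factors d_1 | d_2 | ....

rank_ℚ(R)=2; free=3−2=1
SNF(R) diag = [2, 6] → torsion [2, 6]

Answer: M ≅ ℤ^1 ⊕ ℤ/2 ⊕ ℤ/6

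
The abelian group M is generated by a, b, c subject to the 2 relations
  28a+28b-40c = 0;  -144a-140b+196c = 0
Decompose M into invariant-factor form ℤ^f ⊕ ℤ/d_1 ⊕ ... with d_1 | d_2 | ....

rank_ℚ(R)=2; free=3−2=1
SNF(R) diag = [4, 4] → torsion [4, 4]

Answer: M ≅ ℤ^1 ⊕ ℤ/4 ⊕ ℤ/4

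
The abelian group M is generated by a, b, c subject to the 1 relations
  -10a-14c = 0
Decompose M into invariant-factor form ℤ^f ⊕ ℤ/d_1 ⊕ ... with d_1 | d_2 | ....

rank_ℚ(R)=1; free=3−1=2
SNF(R) diag = [2] → torsion [2]

Answer: M ≅ ℤ^2 ⊕ ℤ/2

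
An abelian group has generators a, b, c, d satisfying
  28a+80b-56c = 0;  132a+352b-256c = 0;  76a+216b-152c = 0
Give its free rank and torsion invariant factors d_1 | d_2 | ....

rank_ℚ(R)=3; free=4−3=1
SNF(R) diag = [4, 8, 8] → torsion [4, 8, 8]

Answer: M ≅ ℤ^1 ⊕ ℤ/4 ⊕ ℤ/8 ⊕ ℤ/8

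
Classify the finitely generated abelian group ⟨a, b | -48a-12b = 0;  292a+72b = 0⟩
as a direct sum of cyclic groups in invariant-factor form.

Answer: M ≅ ℤ/4 ⊕ ℤ/12

Derivation:
rank_ℚ(R)=2; free=2−2=0
SNF(R) diag = [4, 12] → torsion [4, 12]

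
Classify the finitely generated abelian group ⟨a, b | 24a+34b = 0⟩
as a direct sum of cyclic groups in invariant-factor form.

Answer: M ≅ ℤ^1 ⊕ ℤ/2

Derivation:
rank_ℚ(R)=1; free=2−1=1
SNF(R) diag = [2] → torsion [2]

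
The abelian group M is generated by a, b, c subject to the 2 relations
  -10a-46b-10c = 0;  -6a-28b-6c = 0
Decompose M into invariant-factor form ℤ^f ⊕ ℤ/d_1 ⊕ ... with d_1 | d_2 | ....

Answer: M ≅ ℤ^1 ⊕ ℤ/2 ⊕ ℤ/2

Derivation:
rank_ℚ(R)=2; free=3−2=1
SNF(R) diag = [2, 2] → torsion [2, 2]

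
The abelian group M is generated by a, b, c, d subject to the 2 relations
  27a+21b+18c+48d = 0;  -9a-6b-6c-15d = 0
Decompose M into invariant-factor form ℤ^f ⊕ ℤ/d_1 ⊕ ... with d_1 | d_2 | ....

rank_ℚ(R)=2; free=4−2=2
SNF(R) diag = [3, 3] → torsion [3, 3]

Answer: M ≅ ℤ^2 ⊕ ℤ/3 ⊕ ℤ/3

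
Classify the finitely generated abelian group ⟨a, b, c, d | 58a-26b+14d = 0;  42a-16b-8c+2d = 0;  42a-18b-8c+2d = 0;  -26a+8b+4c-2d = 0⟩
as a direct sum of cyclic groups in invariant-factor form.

Answer: M ≅ ℤ/2 ⊕ ℤ/2 ⊕ ℤ/4 ⊕ ℤ/12

Derivation:
rank_ℚ(R)=4; free=4−4=0
SNF(R) diag = [2, 2, 4, 12] → torsion [2, 2, 4, 12]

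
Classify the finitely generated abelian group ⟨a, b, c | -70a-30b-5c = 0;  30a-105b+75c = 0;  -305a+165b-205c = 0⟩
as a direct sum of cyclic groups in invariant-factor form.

rank_ℚ(R)=3; free=3−3=0
SNF(R) diag = [5, 15, 45] → torsion [5, 15, 45]

Answer: M ≅ ℤ/5 ⊕ ℤ/15 ⊕ ℤ/45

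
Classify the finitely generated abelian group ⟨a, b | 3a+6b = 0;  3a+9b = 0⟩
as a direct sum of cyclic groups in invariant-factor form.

Answer: M ≅ ℤ/3 ⊕ ℤ/3

Derivation:
rank_ℚ(R)=2; free=2−2=0
SNF(R) diag = [3, 3] → torsion [3, 3]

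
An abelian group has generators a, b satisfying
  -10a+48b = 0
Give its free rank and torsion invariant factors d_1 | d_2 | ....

rank_ℚ(R)=1; free=2−1=1
SNF(R) diag = [2] → torsion [2]

Answer: M ≅ ℤ^1 ⊕ ℤ/2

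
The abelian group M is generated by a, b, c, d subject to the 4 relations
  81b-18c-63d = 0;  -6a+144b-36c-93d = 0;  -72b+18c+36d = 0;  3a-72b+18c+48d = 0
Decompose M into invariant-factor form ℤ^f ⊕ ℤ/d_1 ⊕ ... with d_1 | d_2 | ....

Answer: M ≅ ℤ/3 ⊕ ℤ/3 ⊕ ℤ/9 ⊕ ℤ/18

Derivation:
rank_ℚ(R)=4; free=4−4=0
SNF(R) diag = [3, 3, 9, 18] → torsion [3, 3, 9, 18]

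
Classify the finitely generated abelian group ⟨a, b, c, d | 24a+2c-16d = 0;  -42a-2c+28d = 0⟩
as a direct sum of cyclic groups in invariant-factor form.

rank_ℚ(R)=2; free=4−2=2
SNF(R) diag = [2, 6] → torsion [2, 6]

Answer: M ≅ ℤ^2 ⊕ ℤ/2 ⊕ ℤ/6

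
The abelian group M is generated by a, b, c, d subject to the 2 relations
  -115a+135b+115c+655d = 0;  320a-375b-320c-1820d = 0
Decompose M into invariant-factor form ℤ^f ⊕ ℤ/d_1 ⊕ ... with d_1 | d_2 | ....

rank_ℚ(R)=2; free=4−2=2
SNF(R) diag = [5, 15] → torsion [5, 15]

Answer: M ≅ ℤ^2 ⊕ ℤ/5 ⊕ ℤ/15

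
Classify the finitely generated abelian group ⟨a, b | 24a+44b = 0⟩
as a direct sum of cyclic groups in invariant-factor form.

rank_ℚ(R)=1; free=2−1=1
SNF(R) diag = [4] → torsion [4]

Answer: M ≅ ℤ^1 ⊕ ℤ/4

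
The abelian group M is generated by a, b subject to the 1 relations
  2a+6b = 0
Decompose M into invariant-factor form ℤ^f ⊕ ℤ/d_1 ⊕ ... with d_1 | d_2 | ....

Answer: M ≅ ℤ^1 ⊕ ℤ/2

Derivation:
rank_ℚ(R)=1; free=2−1=1
SNF(R) diag = [2] → torsion [2]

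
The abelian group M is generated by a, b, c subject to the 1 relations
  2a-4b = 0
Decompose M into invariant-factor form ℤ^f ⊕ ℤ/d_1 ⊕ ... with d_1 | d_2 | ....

Answer: M ≅ ℤ^2 ⊕ ℤ/2

Derivation:
rank_ℚ(R)=1; free=3−1=2
SNF(R) diag = [2] → torsion [2]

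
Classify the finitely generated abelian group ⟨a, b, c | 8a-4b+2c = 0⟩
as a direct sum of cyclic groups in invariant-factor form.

Answer: M ≅ ℤ^2 ⊕ ℤ/2

Derivation:
rank_ℚ(R)=1; free=3−1=2
SNF(R) diag = [2] → torsion [2]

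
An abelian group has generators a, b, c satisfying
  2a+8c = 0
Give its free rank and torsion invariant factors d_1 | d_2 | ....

rank_ℚ(R)=1; free=3−1=2
SNF(R) diag = [2] → torsion [2]

Answer: M ≅ ℤ^2 ⊕ ℤ/2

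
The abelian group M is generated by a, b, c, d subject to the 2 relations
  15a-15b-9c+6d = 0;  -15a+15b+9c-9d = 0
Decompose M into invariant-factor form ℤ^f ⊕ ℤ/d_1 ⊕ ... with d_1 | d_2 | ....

rank_ℚ(R)=2; free=4−2=2
SNF(R) diag = [3, 3] → torsion [3, 3]

Answer: M ≅ ℤ^2 ⊕ ℤ/3 ⊕ ℤ/3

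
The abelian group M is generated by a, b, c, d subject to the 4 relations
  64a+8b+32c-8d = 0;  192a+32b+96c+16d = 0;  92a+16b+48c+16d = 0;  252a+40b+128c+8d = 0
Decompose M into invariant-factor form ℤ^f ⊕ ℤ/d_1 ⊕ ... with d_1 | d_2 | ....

Answer: M ≅ ℤ/4 ⊕ ℤ/8 ⊕ ℤ/16 ⊕ ℤ/16

Derivation:
rank_ℚ(R)=4; free=4−4=0
SNF(R) diag = [4, 8, 16, 16] → torsion [4, 8, 16, 16]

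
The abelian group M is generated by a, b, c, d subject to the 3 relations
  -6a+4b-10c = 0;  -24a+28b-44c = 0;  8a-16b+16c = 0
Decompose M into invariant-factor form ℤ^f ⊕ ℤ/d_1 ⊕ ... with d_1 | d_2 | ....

rank_ℚ(R)=3; free=4−3=1
SNF(R) diag = [2, 4, 8] → torsion [2, 4, 8]

Answer: M ≅ ℤ^1 ⊕ ℤ/2 ⊕ ℤ/4 ⊕ ℤ/8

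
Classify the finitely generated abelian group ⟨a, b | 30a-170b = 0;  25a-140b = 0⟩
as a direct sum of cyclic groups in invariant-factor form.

Answer: M ≅ ℤ/5 ⊕ ℤ/10

Derivation:
rank_ℚ(R)=2; free=2−2=0
SNF(R) diag = [5, 10] → torsion [5, 10]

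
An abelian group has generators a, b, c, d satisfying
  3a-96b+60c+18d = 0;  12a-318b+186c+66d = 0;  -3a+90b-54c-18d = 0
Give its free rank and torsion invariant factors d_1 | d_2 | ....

rank_ℚ(R)=3; free=4−3=1
SNF(R) diag = [3, 6, 6] → torsion [3, 6, 6]

Answer: M ≅ ℤ^1 ⊕ ℤ/3 ⊕ ℤ/6 ⊕ ℤ/6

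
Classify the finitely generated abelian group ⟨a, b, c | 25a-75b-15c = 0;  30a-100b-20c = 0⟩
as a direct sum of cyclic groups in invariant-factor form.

rank_ℚ(R)=2; free=3−2=1
SNF(R) diag = [5, 10] → torsion [5, 10]

Answer: M ≅ ℤ^1 ⊕ ℤ/5 ⊕ ℤ/10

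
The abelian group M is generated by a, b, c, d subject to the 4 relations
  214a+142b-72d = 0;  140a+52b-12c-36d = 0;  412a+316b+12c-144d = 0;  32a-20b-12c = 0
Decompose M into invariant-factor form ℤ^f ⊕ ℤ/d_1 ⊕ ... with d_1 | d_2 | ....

rank_ℚ(R)=4; free=4−4=0
SNF(R) diag = [2, 4, 12, 36] → torsion [2, 4, 12, 36]

Answer: M ≅ ℤ/2 ⊕ ℤ/4 ⊕ ℤ/12 ⊕ ℤ/36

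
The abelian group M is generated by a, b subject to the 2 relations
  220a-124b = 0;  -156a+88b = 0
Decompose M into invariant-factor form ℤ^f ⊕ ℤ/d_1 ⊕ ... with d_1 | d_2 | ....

Answer: M ≅ ℤ/4 ⊕ ℤ/4

Derivation:
rank_ℚ(R)=2; free=2−2=0
SNF(R) diag = [4, 4] → torsion [4, 4]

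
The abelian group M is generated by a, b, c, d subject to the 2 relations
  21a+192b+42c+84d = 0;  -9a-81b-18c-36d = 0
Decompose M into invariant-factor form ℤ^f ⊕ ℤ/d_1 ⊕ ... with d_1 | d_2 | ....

rank_ℚ(R)=2; free=4−2=2
SNF(R) diag = [3, 9] → torsion [3, 9]

Answer: M ≅ ℤ^2 ⊕ ℤ/3 ⊕ ℤ/9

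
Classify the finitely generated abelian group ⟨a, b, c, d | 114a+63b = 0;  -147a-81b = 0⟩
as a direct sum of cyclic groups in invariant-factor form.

Answer: M ≅ ℤ^2 ⊕ ℤ/3 ⊕ ℤ/9

Derivation:
rank_ℚ(R)=2; free=4−2=2
SNF(R) diag = [3, 9] → torsion [3, 9]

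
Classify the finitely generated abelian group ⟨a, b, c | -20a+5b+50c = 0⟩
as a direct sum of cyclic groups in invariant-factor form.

rank_ℚ(R)=1; free=3−1=2
SNF(R) diag = [5] → torsion [5]

Answer: M ≅ ℤ^2 ⊕ ℤ/5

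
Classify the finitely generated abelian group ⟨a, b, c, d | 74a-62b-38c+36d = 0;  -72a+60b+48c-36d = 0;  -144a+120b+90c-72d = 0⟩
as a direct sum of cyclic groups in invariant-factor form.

rank_ℚ(R)=3; free=4−3=1
SNF(R) diag = [2, 6, 12] → torsion [2, 6, 12]

Answer: M ≅ ℤ^1 ⊕ ℤ/2 ⊕ ℤ/6 ⊕ ℤ/12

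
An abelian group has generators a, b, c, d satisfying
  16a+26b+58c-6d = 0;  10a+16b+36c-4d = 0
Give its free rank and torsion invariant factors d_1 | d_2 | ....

rank_ℚ(R)=2; free=4−2=2
SNF(R) diag = [2, 2] → torsion [2, 2]

Answer: M ≅ ℤ^2 ⊕ ℤ/2 ⊕ ℤ/2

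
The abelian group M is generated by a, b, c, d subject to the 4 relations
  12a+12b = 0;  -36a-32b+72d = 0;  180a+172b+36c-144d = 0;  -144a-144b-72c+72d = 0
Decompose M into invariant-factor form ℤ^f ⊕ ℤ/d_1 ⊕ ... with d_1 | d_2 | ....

rank_ℚ(R)=4; free=4−4=0
SNF(R) diag = [4, 12, 36, 72] → torsion [4, 12, 36, 72]

Answer: M ≅ ℤ/4 ⊕ ℤ/12 ⊕ ℤ/36 ⊕ ℤ/72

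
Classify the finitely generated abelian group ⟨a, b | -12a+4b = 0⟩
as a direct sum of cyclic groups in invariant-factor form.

Answer: M ≅ ℤ^1 ⊕ ℤ/4

Derivation:
rank_ℚ(R)=1; free=2−1=1
SNF(R) diag = [4] → torsion [4]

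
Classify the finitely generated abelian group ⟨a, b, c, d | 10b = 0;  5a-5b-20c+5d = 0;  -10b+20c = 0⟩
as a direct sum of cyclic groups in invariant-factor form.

Answer: M ≅ ℤ^1 ⊕ ℤ/5 ⊕ ℤ/10 ⊕ ℤ/20

Derivation:
rank_ℚ(R)=3; free=4−3=1
SNF(R) diag = [5, 10, 20] → torsion [5, 10, 20]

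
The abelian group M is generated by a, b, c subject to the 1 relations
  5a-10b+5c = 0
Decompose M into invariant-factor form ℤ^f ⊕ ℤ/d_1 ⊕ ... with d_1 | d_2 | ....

Answer: M ≅ ℤ^2 ⊕ ℤ/5

Derivation:
rank_ℚ(R)=1; free=3−1=2
SNF(R) diag = [5] → torsion [5]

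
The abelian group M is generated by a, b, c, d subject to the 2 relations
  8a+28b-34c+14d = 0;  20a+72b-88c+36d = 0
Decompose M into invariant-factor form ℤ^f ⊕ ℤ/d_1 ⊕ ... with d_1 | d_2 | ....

rank_ℚ(R)=2; free=4−2=2
SNF(R) diag = [2, 4] → torsion [2, 4]

Answer: M ≅ ℤ^2 ⊕ ℤ/2 ⊕ ℤ/4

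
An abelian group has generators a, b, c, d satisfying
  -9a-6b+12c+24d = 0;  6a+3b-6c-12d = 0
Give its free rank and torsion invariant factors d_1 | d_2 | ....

rank_ℚ(R)=2; free=4−2=2
SNF(R) diag = [3, 3] → torsion [3, 3]

Answer: M ≅ ℤ^2 ⊕ ℤ/3 ⊕ ℤ/3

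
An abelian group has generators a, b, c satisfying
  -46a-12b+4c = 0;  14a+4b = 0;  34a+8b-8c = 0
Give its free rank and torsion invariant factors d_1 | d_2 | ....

Answer: M ≅ ℤ/2 ⊕ ℤ/4 ⊕ ℤ/4

Derivation:
rank_ℚ(R)=3; free=3−3=0
SNF(R) diag = [2, 4, 4] → torsion [2, 4, 4]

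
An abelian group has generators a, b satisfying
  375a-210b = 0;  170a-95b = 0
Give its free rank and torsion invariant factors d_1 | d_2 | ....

Answer: M ≅ ℤ/5 ⊕ ℤ/15

Derivation:
rank_ℚ(R)=2; free=2−2=0
SNF(R) diag = [5, 15] → torsion [5, 15]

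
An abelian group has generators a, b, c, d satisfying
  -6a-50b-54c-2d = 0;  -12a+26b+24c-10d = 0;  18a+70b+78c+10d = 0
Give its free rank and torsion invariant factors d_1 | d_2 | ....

rank_ℚ(R)=3; free=4−3=1
SNF(R) diag = [2, 6, 12] → torsion [2, 6, 12]

Answer: M ≅ ℤ^1 ⊕ ℤ/2 ⊕ ℤ/6 ⊕ ℤ/12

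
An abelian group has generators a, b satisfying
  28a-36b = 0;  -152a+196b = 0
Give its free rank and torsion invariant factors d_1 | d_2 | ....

rank_ℚ(R)=2; free=2−2=0
SNF(R) diag = [4, 4] → torsion [4, 4]

Answer: M ≅ ℤ/4 ⊕ ℤ/4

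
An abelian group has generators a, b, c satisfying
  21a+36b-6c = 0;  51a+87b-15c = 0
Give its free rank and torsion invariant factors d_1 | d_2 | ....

rank_ℚ(R)=2; free=3−2=1
SNF(R) diag = [3, 3] → torsion [3, 3]

Answer: M ≅ ℤ^1 ⊕ ℤ/3 ⊕ ℤ/3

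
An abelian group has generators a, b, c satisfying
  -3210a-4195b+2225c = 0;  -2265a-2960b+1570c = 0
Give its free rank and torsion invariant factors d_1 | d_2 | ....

Answer: M ≅ ℤ^1 ⊕ ℤ/5 ⊕ ℤ/15

Derivation:
rank_ℚ(R)=2; free=3−2=1
SNF(R) diag = [5, 15] → torsion [5, 15]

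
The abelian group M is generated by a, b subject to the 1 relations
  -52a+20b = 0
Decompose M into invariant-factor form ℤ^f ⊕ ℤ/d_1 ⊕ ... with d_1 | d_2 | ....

rank_ℚ(R)=1; free=2−1=1
SNF(R) diag = [4] → torsion [4]

Answer: M ≅ ℤ^1 ⊕ ℤ/4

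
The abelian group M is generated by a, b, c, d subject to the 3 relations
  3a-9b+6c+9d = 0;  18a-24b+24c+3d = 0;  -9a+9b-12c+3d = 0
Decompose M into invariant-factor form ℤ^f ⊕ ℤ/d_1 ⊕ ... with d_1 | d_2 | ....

rank_ℚ(R)=3; free=4−3=1
SNF(R) diag = [3, 3, 6] → torsion [3, 3, 6]

Answer: M ≅ ℤ^1 ⊕ ℤ/3 ⊕ ℤ/3 ⊕ ℤ/6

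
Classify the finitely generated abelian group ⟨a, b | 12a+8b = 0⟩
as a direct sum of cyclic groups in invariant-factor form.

Answer: M ≅ ℤ^1 ⊕ ℤ/4

Derivation:
rank_ℚ(R)=1; free=2−1=1
SNF(R) diag = [4] → torsion [4]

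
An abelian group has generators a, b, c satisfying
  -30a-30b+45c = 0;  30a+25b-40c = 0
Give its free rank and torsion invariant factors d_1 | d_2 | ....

rank_ℚ(R)=2; free=3−2=1
SNF(R) diag = [5, 15] → torsion [5, 15]

Answer: M ≅ ℤ^1 ⊕ ℤ/5 ⊕ ℤ/15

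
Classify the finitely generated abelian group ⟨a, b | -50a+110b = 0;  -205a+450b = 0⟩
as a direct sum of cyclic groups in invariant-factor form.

rank_ℚ(R)=2; free=2−2=0
SNF(R) diag = [5, 10] → torsion [5, 10]

Answer: M ≅ ℤ/5 ⊕ ℤ/10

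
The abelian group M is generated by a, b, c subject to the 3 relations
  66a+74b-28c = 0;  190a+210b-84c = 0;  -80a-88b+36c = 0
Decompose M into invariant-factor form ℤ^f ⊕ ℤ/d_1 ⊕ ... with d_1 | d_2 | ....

Answer: M ≅ ℤ/2 ⊕ ℤ/4 ⊕ ℤ/4

Derivation:
rank_ℚ(R)=3; free=3−3=0
SNF(R) diag = [2, 4, 4] → torsion [2, 4, 4]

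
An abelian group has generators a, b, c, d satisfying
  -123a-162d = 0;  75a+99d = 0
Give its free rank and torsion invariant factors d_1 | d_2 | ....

Answer: M ≅ ℤ^2 ⊕ ℤ/3 ⊕ ℤ/9

Derivation:
rank_ℚ(R)=2; free=4−2=2
SNF(R) diag = [3, 9] → torsion [3, 9]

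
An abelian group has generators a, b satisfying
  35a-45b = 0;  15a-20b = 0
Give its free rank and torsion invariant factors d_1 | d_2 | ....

rank_ℚ(R)=2; free=2−2=0
SNF(R) diag = [5, 5] → torsion [5, 5]

Answer: M ≅ ℤ/5 ⊕ ℤ/5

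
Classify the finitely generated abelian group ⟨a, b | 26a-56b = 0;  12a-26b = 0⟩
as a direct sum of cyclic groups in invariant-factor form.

Answer: M ≅ ℤ/2 ⊕ ℤ/2

Derivation:
rank_ℚ(R)=2; free=2−2=0
SNF(R) diag = [2, 2] → torsion [2, 2]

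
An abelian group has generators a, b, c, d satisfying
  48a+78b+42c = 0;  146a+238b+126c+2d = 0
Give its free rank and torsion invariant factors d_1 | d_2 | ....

Answer: M ≅ ℤ^2 ⊕ ℤ/2 ⊕ ℤ/6

Derivation:
rank_ℚ(R)=2; free=4−2=2
SNF(R) diag = [2, 6] → torsion [2, 6]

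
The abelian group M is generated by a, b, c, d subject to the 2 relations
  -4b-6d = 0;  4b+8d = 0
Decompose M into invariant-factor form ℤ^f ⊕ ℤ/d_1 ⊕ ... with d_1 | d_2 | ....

Answer: M ≅ ℤ^2 ⊕ ℤ/2 ⊕ ℤ/4

Derivation:
rank_ℚ(R)=2; free=4−2=2
SNF(R) diag = [2, 4] → torsion [2, 4]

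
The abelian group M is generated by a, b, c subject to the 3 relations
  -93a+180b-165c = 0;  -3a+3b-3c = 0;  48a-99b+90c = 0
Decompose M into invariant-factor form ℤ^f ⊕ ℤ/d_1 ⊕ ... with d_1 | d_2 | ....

Answer: M ≅ ℤ/3 ⊕ ℤ/3 ⊕ ℤ/6

Derivation:
rank_ℚ(R)=3; free=3−3=0
SNF(R) diag = [3, 3, 6] → torsion [3, 3, 6]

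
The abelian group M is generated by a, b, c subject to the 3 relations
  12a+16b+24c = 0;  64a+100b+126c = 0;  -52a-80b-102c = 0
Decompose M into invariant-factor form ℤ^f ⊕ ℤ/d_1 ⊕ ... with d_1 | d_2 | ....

rank_ℚ(R)=3; free=3−3=0
SNF(R) diag = [2, 4, 12] → torsion [2, 4, 12]

Answer: M ≅ ℤ/2 ⊕ ℤ/4 ⊕ ℤ/12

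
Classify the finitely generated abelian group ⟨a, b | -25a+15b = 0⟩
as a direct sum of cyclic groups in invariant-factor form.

Answer: M ≅ ℤ^1 ⊕ ℤ/5

Derivation:
rank_ℚ(R)=1; free=2−1=1
SNF(R) diag = [5] → torsion [5]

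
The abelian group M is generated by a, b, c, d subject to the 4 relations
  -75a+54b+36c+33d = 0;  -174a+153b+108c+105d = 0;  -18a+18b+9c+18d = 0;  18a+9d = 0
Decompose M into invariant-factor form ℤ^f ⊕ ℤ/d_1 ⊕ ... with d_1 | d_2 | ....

Answer: M ≅ ℤ/3 ⊕ ℤ/9 ⊕ ℤ/9 ⊕ ℤ/9

Derivation:
rank_ℚ(R)=4; free=4−4=0
SNF(R) diag = [3, 9, 9, 9] → torsion [3, 9, 9, 9]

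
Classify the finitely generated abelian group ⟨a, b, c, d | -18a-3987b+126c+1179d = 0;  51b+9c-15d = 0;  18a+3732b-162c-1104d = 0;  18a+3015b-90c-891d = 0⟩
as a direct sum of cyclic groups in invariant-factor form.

rank_ℚ(R)=4; free=4−4=0
SNF(R) diag = [3, 9, 18, 36] → torsion [3, 9, 18, 36]

Answer: M ≅ ℤ/3 ⊕ ℤ/9 ⊕ ℤ/18 ⊕ ℤ/36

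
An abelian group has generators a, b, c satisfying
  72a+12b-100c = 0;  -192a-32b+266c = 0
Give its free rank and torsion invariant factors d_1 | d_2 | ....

Answer: M ≅ ℤ^1 ⊕ ℤ/2 ⊕ ℤ/4

Derivation:
rank_ℚ(R)=2; free=3−2=1
SNF(R) diag = [2, 4] → torsion [2, 4]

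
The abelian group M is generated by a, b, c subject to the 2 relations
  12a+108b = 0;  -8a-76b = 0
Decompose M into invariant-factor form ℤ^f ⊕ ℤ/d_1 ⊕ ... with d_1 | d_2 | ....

rank_ℚ(R)=2; free=3−2=1
SNF(R) diag = [4, 12] → torsion [4, 12]

Answer: M ≅ ℤ^1 ⊕ ℤ/4 ⊕ ℤ/12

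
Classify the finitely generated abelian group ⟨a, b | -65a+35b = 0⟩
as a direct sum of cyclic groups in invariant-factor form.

rank_ℚ(R)=1; free=2−1=1
SNF(R) diag = [5] → torsion [5]

Answer: M ≅ ℤ^1 ⊕ ℤ/5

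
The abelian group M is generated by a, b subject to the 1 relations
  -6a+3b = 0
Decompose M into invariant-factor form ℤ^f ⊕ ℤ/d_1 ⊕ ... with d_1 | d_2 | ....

rank_ℚ(R)=1; free=2−1=1
SNF(R) diag = [3] → torsion [3]

Answer: M ≅ ℤ^1 ⊕ ℤ/3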